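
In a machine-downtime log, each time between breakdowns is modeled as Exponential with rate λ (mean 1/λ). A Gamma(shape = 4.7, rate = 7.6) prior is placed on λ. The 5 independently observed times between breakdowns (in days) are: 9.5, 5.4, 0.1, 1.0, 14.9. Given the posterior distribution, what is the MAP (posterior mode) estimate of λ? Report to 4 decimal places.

0.2260

With a Gamma(shape α, rate β) prior on the exponential rate λ, the posterior after n observations with total T = Σxᵢ is Gamma(α+n, β+T).
Sum of observations T = 30.9 days; n = 5.
Posterior: Gamma(4.7+5, 7.6+30.9) = Gamma(9.7, 38.5).
Mode = (α−1)/β = 0.2260.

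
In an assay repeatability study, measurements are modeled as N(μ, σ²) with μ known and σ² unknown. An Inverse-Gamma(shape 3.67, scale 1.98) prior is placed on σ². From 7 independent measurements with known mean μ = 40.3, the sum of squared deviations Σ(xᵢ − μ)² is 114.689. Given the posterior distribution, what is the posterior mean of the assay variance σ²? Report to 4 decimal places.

With known mean μ and an Inverse-Gamma(α, β) prior on σ², the Normal likelihood is conjugate: posterior is Inv-Gamma(α + n/2, β + Σ(xᵢ−μ)²/2).
Posterior: Inv-Gamma(3.67 + 7/2, 1.98 + 114.689/2) = Inv-Gamma(7.17, 59.3245).
E[σ²|data] = β/(α−1) = 59.3245/6.17 = 9.6150.

9.6150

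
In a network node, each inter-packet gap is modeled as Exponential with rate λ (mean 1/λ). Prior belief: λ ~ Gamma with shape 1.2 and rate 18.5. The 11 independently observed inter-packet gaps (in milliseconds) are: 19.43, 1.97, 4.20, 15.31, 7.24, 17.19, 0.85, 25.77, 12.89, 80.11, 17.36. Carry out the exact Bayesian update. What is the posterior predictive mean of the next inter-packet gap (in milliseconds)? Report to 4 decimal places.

19.7161

With a Gamma(shape α, rate β) prior on the exponential rate λ, the posterior after n observations with total T = Σxᵢ is Gamma(α+n, β+T).
Sum of observations T = 202.32 milliseconds; n = 11.
Posterior: Gamma(1.2+11, 18.5+202.32) = Gamma(12.2, 220.82).
The predictive distribution for the next observation is Lomax; its mean is β/(α−1) = 220.82/11.2 = 19.7161.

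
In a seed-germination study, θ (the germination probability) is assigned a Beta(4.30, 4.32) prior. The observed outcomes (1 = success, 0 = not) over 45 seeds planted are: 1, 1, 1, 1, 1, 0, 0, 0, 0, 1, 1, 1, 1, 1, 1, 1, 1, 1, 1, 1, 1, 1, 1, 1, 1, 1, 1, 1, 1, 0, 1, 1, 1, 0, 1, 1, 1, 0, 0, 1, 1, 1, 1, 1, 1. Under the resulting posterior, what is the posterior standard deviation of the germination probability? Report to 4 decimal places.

The Beta prior is conjugate to a Binomial/Bernoulli likelihood; the update adds successes to α and failures to β.
Posterior: Beta(α+k, β+n−k) = Beta(4.30+37, 4.32+8) = Beta(41.30, 12.32).
Var = αβ/((α+β)²(α+β+1)) = 41.30·12.32/(53.62²·54.62) = 0.00324008; SD = √0.00324008 = 0.0569.

0.0569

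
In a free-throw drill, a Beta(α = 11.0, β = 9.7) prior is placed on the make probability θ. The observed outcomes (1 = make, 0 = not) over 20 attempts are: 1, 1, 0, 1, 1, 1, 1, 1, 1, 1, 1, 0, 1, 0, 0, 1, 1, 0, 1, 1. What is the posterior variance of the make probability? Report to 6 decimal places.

The Beta prior is conjugate to a Binomial/Bernoulli likelihood; the update adds successes to α and failures to β.
Posterior: Beta(α+k, β+n−k) = Beta(11.0+15, 9.7+5) = Beta(26.0, 14.7).
Var = αβ/((α+β)²(α+β+1)) = 26.0·14.7/(40.7²·41.7) = 0.005533.

0.005533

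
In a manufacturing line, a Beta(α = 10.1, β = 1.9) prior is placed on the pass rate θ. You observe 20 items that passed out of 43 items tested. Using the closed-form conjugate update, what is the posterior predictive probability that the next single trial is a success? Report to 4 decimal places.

0.5473

The Beta prior is conjugate to a Binomial/Bernoulli likelihood; the update adds successes to α and failures to β.
Posterior: Beta(α+k, β+n−k) = Beta(10.1+20, 1.9+23) = Beta(30.1, 24.9).
For a single future Bernoulli trial, P(success | data) = α/(α+β) = 0.5473.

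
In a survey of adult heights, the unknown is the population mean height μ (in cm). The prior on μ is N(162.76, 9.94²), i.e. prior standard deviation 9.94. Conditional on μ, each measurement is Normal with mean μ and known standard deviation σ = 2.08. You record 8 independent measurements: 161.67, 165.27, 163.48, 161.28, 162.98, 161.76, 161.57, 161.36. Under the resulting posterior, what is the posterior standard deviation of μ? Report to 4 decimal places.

0.7334

For Normal data with known variance σ², a Normal(μ₀, σ₀²) prior on μ is conjugate. Posterior precision = 1/σ₀² + n/σ²; posterior mean is the precision-weighted average of μ₀ and x̄.
σ₀² = 9.94² = 98.8036, σ² = 2.08² = 4.3264; σ² + n·σ₀² = 4.3264 + 8·98.8036 = 794.7552.
Posterior precision = 1/σ₀² + n/σ² = 1/98.8036 + 8/4.3264 = (σ² + n·σ₀²)/(σ₀²σ²) = 794.7552/(98.8036·4.3264); posterior variance σₙ² = σ₀²σ²/(σ² + n·σ₀²) = 98.8036·4.3264/794.7552 = 0.537856.
Posterior SD = √σₙ² = √(98.8036·4.3264/794.7552) = 0.7334.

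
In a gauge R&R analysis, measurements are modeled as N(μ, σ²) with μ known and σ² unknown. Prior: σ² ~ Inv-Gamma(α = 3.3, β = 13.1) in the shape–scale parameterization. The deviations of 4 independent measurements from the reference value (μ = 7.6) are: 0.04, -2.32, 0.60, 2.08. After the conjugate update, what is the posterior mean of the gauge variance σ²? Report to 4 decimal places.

4.2175

With known mean μ and an Inverse-Gamma(α, β) prior on σ², the Normal likelihood is conjugate: posterior is Inv-Gamma(α + n/2, β + Σ(xᵢ−μ)²/2).
Σ(xᵢ−μ)² = (0.04)² + (-2.32)² + (0.60)² + (2.08)² = 10.0704.
Posterior: Inv-Gamma(3.3 + 4/2, 13.1 + 10.0704/2) = Inv-Gamma(5.30, 18.13520).
E[σ²|data] = β/(α−1) = 18.13520/4.30 = 4.2175.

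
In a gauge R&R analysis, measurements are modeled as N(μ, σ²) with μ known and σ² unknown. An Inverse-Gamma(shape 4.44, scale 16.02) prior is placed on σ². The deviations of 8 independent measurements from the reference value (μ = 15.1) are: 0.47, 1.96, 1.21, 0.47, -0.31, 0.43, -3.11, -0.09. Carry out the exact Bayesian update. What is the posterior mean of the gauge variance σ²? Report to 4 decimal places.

With known mean μ and an Inverse-Gamma(α, β) prior on σ², the Normal likelihood is conjugate: posterior is Inv-Gamma(α + n/2, β + Σ(xᵢ−μ)²/2).
Σ(xᵢ−μ)² = (0.47)² + (1.96)² + (1.21)² + (0.47)² + (-0.31)² + (0.43)² + (-3.11)² + (-0.09)² = 15.7087.
Posterior: Inv-Gamma(4.44 + 8/2, 16.02 + 15.7087/2) = Inv-Gamma(8.44, 23.87435).
E[σ²|data] = β/(α−1) = 23.87435/7.44 = 3.2089.

3.2089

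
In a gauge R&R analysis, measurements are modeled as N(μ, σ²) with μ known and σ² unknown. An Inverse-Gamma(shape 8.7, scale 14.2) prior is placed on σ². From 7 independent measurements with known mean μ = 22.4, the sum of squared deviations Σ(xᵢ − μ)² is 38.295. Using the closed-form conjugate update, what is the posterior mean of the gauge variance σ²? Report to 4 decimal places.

With known mean μ and an Inverse-Gamma(α, β) prior on σ², the Normal likelihood is conjugate: posterior is Inv-Gamma(α + n/2, β + Σ(xᵢ−μ)²/2).
Posterior: Inv-Gamma(8.7 + 7/2, 14.2 + 38.295/2) = Inv-Gamma(12.20, 33.3475).
E[σ²|data] = β/(α−1) = 33.3475/11.20 = 2.9775.

2.9775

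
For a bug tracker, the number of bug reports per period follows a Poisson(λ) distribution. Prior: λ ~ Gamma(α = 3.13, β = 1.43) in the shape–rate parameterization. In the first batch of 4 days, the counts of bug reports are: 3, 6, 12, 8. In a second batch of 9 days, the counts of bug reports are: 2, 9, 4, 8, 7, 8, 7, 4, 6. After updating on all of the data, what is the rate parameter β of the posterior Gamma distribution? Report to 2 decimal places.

14.43

With a Gamma(shape α, rate β) prior, the Poisson likelihood is conjugate: the posterior is Gamma(α + ΣXᵢ, β + n).
Batch 1: sum of counts S = 29 over n = 4 days.
After batch 1: Gamma(α+S, β+n) = Gamma(3.13+29, 1.43+4) = Gamma(32.13, 5.43).
Batch 2: sum of counts S = 55 over n = 9 days.
After batch 2: Gamma(α+S, β+n) = Gamma(32.13+55, 5.43+9) = Gamma(87.13, 14.43).
Posterior β = 14.43.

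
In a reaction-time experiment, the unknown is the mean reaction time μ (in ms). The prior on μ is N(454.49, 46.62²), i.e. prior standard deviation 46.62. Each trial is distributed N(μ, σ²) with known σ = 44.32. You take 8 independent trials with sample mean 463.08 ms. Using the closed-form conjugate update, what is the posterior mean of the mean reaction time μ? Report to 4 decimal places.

For Normal data with known variance σ², a Normal(μ₀, σ₀²) prior on μ is conjugate. Posterior precision = 1/σ₀² + n/σ²; posterior mean is the precision-weighted average of μ₀ and x̄.
n·x̄ = 8·463.08 = 3704.64.
σ₀² = 46.62² = 2173.4244, σ² = 44.32² = 1964.2624; σ² + n·σ₀² = 1964.2624 + 8·2173.4244 = 19351.6576.
Posterior mean = (μ₀/σ₀² + n·x̄/σ²)/(1/σ₀² + n/σ²) = (σ²·μ₀ + σ₀²·n·x̄)/(σ² + n·σ₀²) = (1964.2624·454.49 + 2173.4244·3704.64)/19351.6576 = 8944492.587392/19351.6576 = 462.2081.

462.2081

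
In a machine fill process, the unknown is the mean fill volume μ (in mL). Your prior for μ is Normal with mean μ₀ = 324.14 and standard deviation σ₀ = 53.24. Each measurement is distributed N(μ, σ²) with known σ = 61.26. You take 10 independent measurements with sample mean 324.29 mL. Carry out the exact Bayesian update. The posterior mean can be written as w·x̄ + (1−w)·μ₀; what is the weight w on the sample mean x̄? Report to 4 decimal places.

0.8831

For Normal data with known variance σ², a Normal(μ₀, σ₀²) prior on μ is conjugate. Posterior precision = 1/σ₀² + n/σ²; posterior mean is the precision-weighted average of μ₀ and x̄.
σ₀² = 53.24² = 2834.4976, σ² = 61.26² = 3752.7876. Prior precision 1/σ₀² = 1/2834.4976; data precision n/σ² = 10/3752.7876.
w = (n/σ²)/(1/σ₀² + n/σ²) = n·σ₀²/(σ² + n·σ₀²) = 10·2834.4976/(3752.7876 + 10·2834.4976) = 28344.976/32097.7636 = 0.8831.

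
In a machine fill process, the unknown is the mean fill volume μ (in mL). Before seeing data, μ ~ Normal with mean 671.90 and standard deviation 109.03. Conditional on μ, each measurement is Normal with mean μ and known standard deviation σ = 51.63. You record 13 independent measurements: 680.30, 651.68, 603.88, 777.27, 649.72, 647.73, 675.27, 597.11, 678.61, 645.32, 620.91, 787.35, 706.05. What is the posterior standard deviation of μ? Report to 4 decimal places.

For Normal data with known variance σ², a Normal(μ₀, σ₀²) prior on μ is conjugate. Posterior precision = 1/σ₀² + n/σ²; posterior mean is the precision-weighted average of μ₀ and x̄.
σ₀² = 109.03² = 11887.5409, σ² = 51.63² = 2665.6569; σ² + n·σ₀² = 2665.6569 + 13·11887.5409 = 157203.6886.
Posterior precision = 1/σ₀² + n/σ² = 1/11887.5409 + 13/2665.6569 = (σ² + n·σ₀²)/(σ₀²σ²) = 157203.6886/(11887.5409·2665.6569); posterior variance σₙ² = σ₀²σ²/(σ² + n·σ₀²) = 11887.5409·2665.6569/157203.6886 = 201.573549.
Posterior SD = √σₙ² = √(11887.5409·2665.6569/157203.6886) = 14.1977.

14.1977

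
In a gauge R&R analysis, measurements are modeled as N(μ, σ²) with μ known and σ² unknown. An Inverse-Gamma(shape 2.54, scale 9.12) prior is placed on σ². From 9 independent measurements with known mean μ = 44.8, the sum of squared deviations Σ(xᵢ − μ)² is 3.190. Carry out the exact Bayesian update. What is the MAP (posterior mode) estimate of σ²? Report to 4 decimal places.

With known mean μ and an Inverse-Gamma(α, β) prior on σ², the Normal likelihood is conjugate: posterior is Inv-Gamma(α + n/2, β + Σ(xᵢ−μ)²/2).
Posterior: Inv-Gamma(2.54 + 9/2, 9.12 + 3.190/2) = Inv-Gamma(7.04, 10.7150).
Mode = β/(α+1) = 10.7150/8.04 = 1.3327.

1.3327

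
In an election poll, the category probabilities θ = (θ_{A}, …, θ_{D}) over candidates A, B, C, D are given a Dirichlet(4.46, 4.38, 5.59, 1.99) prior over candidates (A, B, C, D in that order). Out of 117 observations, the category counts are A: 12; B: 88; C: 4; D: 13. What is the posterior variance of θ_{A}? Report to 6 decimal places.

0.000805

The Dirichlet prior is conjugate to the Multinomial likelihood: each posterior αⱼ = prior αⱼ + observed count nⱼ.
Posterior concentration: (16.46, 92.38, 9.59, 14.99), total = 133.42.
Var[θ_j] = α_j(Σα−α_j)/((Σα)²(Σα+1)) = 16.46·116.96/(133.42²·134.42) = 0.000805.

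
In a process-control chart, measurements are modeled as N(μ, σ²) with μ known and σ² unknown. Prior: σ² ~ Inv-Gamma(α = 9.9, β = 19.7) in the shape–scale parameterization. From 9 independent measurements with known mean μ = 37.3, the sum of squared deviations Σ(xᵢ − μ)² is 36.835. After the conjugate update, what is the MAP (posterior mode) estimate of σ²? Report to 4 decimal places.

With known mean μ and an Inverse-Gamma(α, β) prior on σ², the Normal likelihood is conjugate: posterior is Inv-Gamma(α + n/2, β + Σ(xᵢ−μ)²/2).
Posterior: Inv-Gamma(9.9 + 9/2, 19.7 + 36.835/2) = Inv-Gamma(14.40, 38.1175).
Mode = β/(α+1) = 38.1175/15.40 = 2.4752.

2.4752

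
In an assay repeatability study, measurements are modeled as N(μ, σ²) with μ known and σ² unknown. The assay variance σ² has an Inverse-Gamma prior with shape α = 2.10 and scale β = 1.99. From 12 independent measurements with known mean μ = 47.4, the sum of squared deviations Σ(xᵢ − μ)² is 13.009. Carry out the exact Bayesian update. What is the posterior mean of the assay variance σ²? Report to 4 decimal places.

1.1964

With known mean μ and an Inverse-Gamma(α, β) prior on σ², the Normal likelihood is conjugate: posterior is Inv-Gamma(α + n/2, β + Σ(xᵢ−μ)²/2).
Posterior: Inv-Gamma(2.10 + 12/2, 1.99 + 13.009/2) = Inv-Gamma(8.10, 8.4945).
E[σ²|data] = β/(α−1) = 8.4945/7.10 = 1.1964.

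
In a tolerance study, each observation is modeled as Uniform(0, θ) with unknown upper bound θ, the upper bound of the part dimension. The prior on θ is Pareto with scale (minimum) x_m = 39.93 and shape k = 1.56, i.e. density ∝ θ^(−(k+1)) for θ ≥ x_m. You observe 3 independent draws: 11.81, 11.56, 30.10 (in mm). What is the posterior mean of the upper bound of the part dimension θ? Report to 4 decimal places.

51.1463

A Pareto(scale x_m, shape k) prior on the upper bound θ of Uniform(0, θ) is conjugate: posterior is Pareto(max(x_m, max xᵢ), k + n).
Sample maximum = 30.10; prior scale x_m = 39.93 → posterior scale = max = 39.93.
Posterior shape = 1.56 + 3 = 4.56.
E[θ|data] = k·x_m/(k−1) = 4.56·39.93/3.56 = 51.1463.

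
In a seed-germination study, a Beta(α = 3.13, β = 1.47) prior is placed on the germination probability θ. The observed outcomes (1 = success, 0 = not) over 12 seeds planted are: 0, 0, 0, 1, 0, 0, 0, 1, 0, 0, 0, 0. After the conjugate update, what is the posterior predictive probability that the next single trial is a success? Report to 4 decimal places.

0.3090

The Beta prior is conjugate to a Binomial/Bernoulli likelihood; the update adds successes to α and failures to β.
Posterior: Beta(α+k, β+n−k) = Beta(3.13+2, 1.47+10) = Beta(5.13, 11.47).
For a single future Bernoulli trial, P(success | data) = α/(α+β) = 0.3090.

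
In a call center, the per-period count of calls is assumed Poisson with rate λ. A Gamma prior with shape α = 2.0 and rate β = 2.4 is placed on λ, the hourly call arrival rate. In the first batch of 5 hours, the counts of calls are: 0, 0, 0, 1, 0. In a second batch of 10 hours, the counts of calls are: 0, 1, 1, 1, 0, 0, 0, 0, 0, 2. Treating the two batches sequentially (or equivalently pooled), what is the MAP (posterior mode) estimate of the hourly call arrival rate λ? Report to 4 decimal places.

0.4023

With a Gamma(shape α, rate β) prior, the Poisson likelihood is conjugate: the posterior is Gamma(α + ΣXᵢ, β + n).
Batch 1: sum of counts S = 1 over n = 5 hours.
After batch 1: Gamma(α+S, β+n) = Gamma(2.0+1, 2.4+5) = Gamma(3.0, 7.4).
Batch 2: sum of counts S = 5 over n = 10 hours.
After batch 2: Gamma(α+S, β+n) = Gamma(3.0+5, 7.4+10) = Gamma(8.0, 17.4).
Mode of Gamma(α,β) for α≥1 is (α−1)/β = 7.0/17.4 = 0.4023.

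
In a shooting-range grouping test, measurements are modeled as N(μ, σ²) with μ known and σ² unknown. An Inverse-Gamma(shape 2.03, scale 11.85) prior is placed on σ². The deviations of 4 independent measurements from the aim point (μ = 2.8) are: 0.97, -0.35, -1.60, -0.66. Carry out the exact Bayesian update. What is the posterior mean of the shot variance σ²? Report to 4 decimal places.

4.5807

With known mean μ and an Inverse-Gamma(α, β) prior on σ², the Normal likelihood is conjugate: posterior is Inv-Gamma(α + n/2, β + Σ(xᵢ−μ)²/2).
Σ(xᵢ−μ)² = (0.97)² + (-0.35)² + (-1.60)² + (-0.66)² = 4.0590.
Posterior: Inv-Gamma(2.03 + 4/2, 11.85 + 4.0590/2) = Inv-Gamma(4.03, 13.87950).
E[σ²|data] = β/(α−1) = 13.87950/3.03 = 4.5807.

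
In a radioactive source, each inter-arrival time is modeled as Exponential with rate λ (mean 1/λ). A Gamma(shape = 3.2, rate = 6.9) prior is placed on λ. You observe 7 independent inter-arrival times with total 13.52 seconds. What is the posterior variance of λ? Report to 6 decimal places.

0.024462

With a Gamma(shape α, rate β) prior on the exponential rate λ, the posterior after n observations with total T = Σxᵢ is Gamma(α+n, β+T).
Posterior: Gamma(3.2+7, 6.9+13.52) = Gamma(10.2, 20.42).
Var = α/β² = 0.024462.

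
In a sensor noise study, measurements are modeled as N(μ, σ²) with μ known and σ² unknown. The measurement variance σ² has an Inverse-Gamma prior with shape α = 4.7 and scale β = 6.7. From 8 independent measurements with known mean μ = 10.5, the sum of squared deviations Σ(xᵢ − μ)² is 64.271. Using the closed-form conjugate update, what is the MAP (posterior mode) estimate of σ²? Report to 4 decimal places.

4.0037

With known mean μ and an Inverse-Gamma(α, β) prior on σ², the Normal likelihood is conjugate: posterior is Inv-Gamma(α + n/2, β + Σ(xᵢ−μ)²/2).
Posterior: Inv-Gamma(4.7 + 8/2, 6.7 + 64.271/2) = Inv-Gamma(8.70, 38.8355).
Mode = β/(α+1) = 38.8355/9.70 = 4.0037.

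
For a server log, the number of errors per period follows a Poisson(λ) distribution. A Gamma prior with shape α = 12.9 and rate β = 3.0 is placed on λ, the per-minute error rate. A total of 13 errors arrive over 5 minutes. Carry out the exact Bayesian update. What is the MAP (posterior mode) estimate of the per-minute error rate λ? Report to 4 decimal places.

3.1125

With a Gamma(shape α, rate β) prior, the Poisson likelihood is conjugate: the posterior is Gamma(α + ΣXᵢ, β + n).
Posterior: Gamma(α+S, β+n) = Gamma(12.9+13, 3.0+5) = Gamma(25.9, 8.0).
Mode of Gamma(α,β) for α≥1 is (α−1)/β = 24.9/8.0 = 3.1125.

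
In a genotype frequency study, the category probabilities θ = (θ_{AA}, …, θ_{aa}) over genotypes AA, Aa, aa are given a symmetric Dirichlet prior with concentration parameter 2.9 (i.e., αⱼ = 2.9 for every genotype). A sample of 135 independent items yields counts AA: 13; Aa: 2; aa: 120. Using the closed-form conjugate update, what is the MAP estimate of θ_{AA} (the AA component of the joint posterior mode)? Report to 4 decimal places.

The Dirichlet prior is conjugate to the Multinomial likelihood: each posterior αⱼ = prior αⱼ + observed count nⱼ.
Posterior concentration: (15.9, 4.9, 122.9), total = 143.7.
Joint mode component: (α_{AA}−1)/(Σα−K) = 14.9/140.7 = 0.1059.

0.1059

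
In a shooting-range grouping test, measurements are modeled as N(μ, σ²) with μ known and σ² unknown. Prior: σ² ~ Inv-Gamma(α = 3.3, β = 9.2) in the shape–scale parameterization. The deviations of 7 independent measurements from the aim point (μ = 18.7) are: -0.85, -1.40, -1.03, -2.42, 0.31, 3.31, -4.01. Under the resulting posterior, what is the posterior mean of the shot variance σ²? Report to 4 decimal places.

4.7528

With known mean μ and an Inverse-Gamma(α, β) prior on σ², the Normal likelihood is conjugate: posterior is Inv-Gamma(α + n/2, β + Σ(xᵢ−μ)²/2).
Σ(xᵢ−μ)² = (-0.85)² + (-1.40)² + (-1.03)² + (-2.42)² + (0.31)² + (3.31)² + (-4.01)² = 36.7321.
Posterior: Inv-Gamma(3.3 + 7/2, 9.2 + 36.7321/2) = Inv-Gamma(6.80, 27.56605).
E[σ²|data] = β/(α−1) = 27.56605/5.80 = 4.7528.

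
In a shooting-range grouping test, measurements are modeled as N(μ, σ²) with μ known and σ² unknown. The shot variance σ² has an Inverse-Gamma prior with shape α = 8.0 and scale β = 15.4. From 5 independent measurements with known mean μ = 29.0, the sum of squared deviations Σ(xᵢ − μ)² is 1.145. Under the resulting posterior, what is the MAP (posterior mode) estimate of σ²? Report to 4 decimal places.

1.3889

With known mean μ and an Inverse-Gamma(α, β) prior on σ², the Normal likelihood is conjugate: posterior is Inv-Gamma(α + n/2, β + Σ(xᵢ−μ)²/2).
Posterior: Inv-Gamma(8.0 + 5/2, 15.4 + 1.145/2) = Inv-Gamma(10.50, 15.9725).
Mode = β/(α+1) = 15.9725/11.50 = 1.3889.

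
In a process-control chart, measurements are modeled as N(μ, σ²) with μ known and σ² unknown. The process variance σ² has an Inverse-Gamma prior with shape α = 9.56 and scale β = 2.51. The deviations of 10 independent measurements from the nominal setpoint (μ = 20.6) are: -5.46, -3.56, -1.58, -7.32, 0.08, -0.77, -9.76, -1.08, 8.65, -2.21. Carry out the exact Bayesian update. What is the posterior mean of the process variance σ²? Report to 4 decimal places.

With known mean μ and an Inverse-Gamma(α, β) prior on σ², the Normal likelihood is conjugate: posterior is Inv-Gamma(α + n/2, β + Σ(xᵢ−μ)²/2).
Σ(xᵢ−μ)² = (-5.46)² + (-3.56)² + (-1.58)² + (-7.32)² + (0.08)² + (-0.77)² + (-9.76)² + (-1.08)² + (8.65)² + (-2.21)² = 275.2939.
Posterior: Inv-Gamma(9.56 + 10/2, 2.51 + 275.2939/2) = Inv-Gamma(14.56, 140.15695).
E[σ²|data] = β/(α−1) = 140.15695/13.56 = 10.3361.

10.3361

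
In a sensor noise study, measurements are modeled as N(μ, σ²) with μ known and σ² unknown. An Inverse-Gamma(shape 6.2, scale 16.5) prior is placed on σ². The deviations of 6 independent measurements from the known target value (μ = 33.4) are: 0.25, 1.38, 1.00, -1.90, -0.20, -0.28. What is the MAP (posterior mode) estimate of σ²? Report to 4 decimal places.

1.9458

With known mean μ and an Inverse-Gamma(α, β) prior on σ², the Normal likelihood is conjugate: posterior is Inv-Gamma(α + n/2, β + Σ(xᵢ−μ)²/2).
Σ(xᵢ−μ)² = (0.25)² + (1.38)² + (1.00)² + (-1.90)² + (-0.20)² + (-0.28)² = 6.6953.
Posterior: Inv-Gamma(6.2 + 6/2, 16.5 + 6.6953/2) = Inv-Gamma(9.20, 19.84765).
Mode = β/(α+1) = 19.84765/10.20 = 1.9458.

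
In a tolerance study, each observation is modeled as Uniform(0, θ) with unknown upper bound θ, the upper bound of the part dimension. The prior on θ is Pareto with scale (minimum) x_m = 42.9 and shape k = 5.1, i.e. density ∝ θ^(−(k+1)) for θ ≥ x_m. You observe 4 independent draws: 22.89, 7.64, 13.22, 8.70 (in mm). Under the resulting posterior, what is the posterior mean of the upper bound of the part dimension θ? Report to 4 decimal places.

A Pareto(scale x_m, shape k) prior on the upper bound θ of Uniform(0, θ) is conjugate: posterior is Pareto(max(x_m, max xᵢ), k + n).
Sample maximum = 22.89; prior scale x_m = 42.9 → posterior scale = max = 42.90.
Posterior shape = 5.1 + 4 = 9.1.
E[θ|data] = k·x_m/(k−1) = 9.1·42.90/8.1 = 48.1963.

48.1963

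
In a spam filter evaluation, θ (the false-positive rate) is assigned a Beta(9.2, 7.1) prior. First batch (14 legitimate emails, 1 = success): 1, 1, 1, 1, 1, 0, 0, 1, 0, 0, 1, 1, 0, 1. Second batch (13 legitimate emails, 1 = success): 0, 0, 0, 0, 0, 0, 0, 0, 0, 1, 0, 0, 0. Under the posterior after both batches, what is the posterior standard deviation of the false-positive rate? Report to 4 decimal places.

The Beta prior is conjugate to a Binomial/Bernoulli likelihood; the update adds successes to α and failures to β.
After batch 1: Beta(9.2+9, 7.1+5) = Beta(18.2, 12.1).
After batch 2: Beta(18.2+1, 12.1+12) = Beta(19.2, 24.1).
Var = αβ/((α+β)²(α+β+1)) = 19.2·24.1/(43.3²·44.3) = 0.00557107; SD = √0.00557107 = 0.0746.

0.0746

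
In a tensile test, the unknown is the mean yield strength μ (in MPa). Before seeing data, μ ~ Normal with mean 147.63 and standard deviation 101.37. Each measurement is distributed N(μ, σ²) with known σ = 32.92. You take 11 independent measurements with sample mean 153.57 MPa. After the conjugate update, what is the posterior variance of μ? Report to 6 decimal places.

97.584980

For Normal data with known variance σ², a Normal(μ₀, σ₀²) prior on μ is conjugate. Posterior precision = 1/σ₀² + n/σ²; posterior mean is the precision-weighted average of μ₀ and x̄.
σ₀² = 101.37² = 10275.8769, σ² = 32.92² = 1083.7264; σ² + n·σ₀² = 1083.7264 + 11·10275.8769 = 114118.3723.
Posterior precision = 1/σ₀² + n/σ² = 1/10275.8769 + 11/1083.7264 = (σ² + n·σ₀²)/(σ₀²σ²) = 114118.3723/(10275.8769·1083.7264); posterior variance σₙ² = σ₀²σ²/(σ² + n·σ₀²) = 10275.8769·1083.7264/114118.3723 = 97.584980.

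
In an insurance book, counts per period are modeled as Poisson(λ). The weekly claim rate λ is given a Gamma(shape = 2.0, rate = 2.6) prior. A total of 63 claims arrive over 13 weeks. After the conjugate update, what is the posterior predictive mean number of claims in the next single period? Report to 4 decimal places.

With a Gamma(shape α, rate β) prior, the Poisson likelihood is conjugate: the posterior is Gamma(α + ΣXᵢ, β + n).
Posterior: Gamma(α+S, β+n) = Gamma(2.0+63, 2.6+13) = Gamma(65.0, 15.6).
The predictive distribution for one future period is NegBinom with mean α/β = 4.1667.

4.1667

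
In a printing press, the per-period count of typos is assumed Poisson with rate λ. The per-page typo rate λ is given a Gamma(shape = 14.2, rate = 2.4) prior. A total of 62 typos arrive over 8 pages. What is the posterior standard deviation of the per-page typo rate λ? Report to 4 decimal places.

0.8394

With a Gamma(shape α, rate β) prior, the Poisson likelihood is conjugate: the posterior is Gamma(α + ΣXᵢ, β + n).
Posterior: Gamma(α+S, β+n) = Gamma(14.2+62, 2.4+8) = Gamma(76.2, 10.4).
SD = √α/β = √76.2/10.4 = 0.8394.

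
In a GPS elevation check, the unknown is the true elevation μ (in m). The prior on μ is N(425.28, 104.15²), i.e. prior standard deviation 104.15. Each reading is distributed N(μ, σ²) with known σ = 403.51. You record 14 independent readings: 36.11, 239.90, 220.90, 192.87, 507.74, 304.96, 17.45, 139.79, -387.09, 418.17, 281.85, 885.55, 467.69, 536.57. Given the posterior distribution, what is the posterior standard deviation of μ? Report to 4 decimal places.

74.9166

For Normal data with known variance σ², a Normal(μ₀, σ₀²) prior on μ is conjugate. Posterior precision = 1/σ₀² + n/σ²; posterior mean is the precision-weighted average of μ₀ and x̄.
σ₀² = 104.15² = 10847.2225, σ² = 403.51² = 162820.3201; σ² + n·σ₀² = 162820.3201 + 14·10847.2225 = 314681.4351.
Posterior precision = 1/σ₀² + n/σ² = 1/10847.2225 + 14/162820.3201 = (σ² + n·σ₀²)/(σ₀²σ²) = 314681.4351/(10847.2225·162820.3201); posterior variance σₙ² = σ₀²σ²/(σ² + n·σ₀²) = 10847.2225·162820.3201/314681.4351 = 5612.495822.
Posterior SD = √σₙ² = √(10847.2225·162820.3201/314681.4351) = 74.9166.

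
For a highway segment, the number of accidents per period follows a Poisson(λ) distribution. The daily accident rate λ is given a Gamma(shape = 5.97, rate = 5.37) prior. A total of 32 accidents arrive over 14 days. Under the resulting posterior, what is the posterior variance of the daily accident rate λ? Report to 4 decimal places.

With a Gamma(shape α, rate β) prior, the Poisson likelihood is conjugate: the posterior is Gamma(α + ΣXᵢ, β + n).
Posterior: Gamma(α+S, β+n) = Gamma(5.97+32, 5.37+14) = Gamma(37.97, 19.37).
Var = α/β² = 37.97/19.37² = 0.1012.

0.1012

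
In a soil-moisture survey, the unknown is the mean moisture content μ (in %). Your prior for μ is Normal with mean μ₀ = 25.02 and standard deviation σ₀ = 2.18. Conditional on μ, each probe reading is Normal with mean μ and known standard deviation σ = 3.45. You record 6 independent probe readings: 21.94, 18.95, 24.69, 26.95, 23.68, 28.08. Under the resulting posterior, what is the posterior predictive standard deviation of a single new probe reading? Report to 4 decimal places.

3.6472

For Normal data with known variance σ², a Normal(μ₀, σ₀²) prior on μ is conjugate. Posterior precision = 1/σ₀² + n/σ²; posterior mean is the precision-weighted average of μ₀ and x̄.
σ₀² = 2.18² = 4.7524, σ² = 3.45² = 11.9025; σ² + n·σ₀² = 11.9025 + 6·4.7524 = 40.4169.
Posterior precision = 1/σ₀² + n/σ² = 1/4.7524 + 6/11.9025 = (σ² + n·σ₀²)/(σ₀²σ²) = 40.4169/(4.7524·11.9025); posterior variance σₙ² = σ₀²σ²/(σ² + n·σ₀²) = 4.7524·11.9025/40.4169 = 1.399549.
Predictive variance for one new observation = σₙ² + σ² = 4.7524·11.9025/40.4169 + 11.9025 = σ²·(σ₀² + 40.4169)/40.4169 = 11.9025·45.1693/40.4169 = 13.302049; SD = √(11.9025·45.1693/40.4169) = 3.6472.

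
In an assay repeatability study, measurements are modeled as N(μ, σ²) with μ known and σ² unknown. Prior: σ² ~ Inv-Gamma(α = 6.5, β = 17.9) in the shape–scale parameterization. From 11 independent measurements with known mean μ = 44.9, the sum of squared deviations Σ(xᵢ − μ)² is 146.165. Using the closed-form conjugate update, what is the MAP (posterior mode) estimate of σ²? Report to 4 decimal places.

With known mean μ and an Inverse-Gamma(α, β) prior on σ², the Normal likelihood is conjugate: posterior is Inv-Gamma(α + n/2, β + Σ(xᵢ−μ)²/2).
Posterior: Inv-Gamma(6.5 + 11/2, 17.9 + 146.165/2) = Inv-Gamma(12.00, 90.9825).
Mode = β/(α+1) = 90.9825/13.00 = 6.9987.

6.9987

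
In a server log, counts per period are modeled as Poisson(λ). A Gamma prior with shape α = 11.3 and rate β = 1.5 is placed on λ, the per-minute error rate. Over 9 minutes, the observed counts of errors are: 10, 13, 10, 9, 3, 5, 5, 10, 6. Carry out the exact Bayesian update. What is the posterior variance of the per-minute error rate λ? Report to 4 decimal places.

0.7465

With a Gamma(shape α, rate β) prior, the Poisson likelihood is conjugate: the posterior is Gamma(α + ΣXᵢ, β + n).
Sum of counts S = 71 over n = 9 minutes.
Posterior: Gamma(α+S, β+n) = Gamma(11.3+71, 1.5+9) = Gamma(82.3, 10.5).
Var = α/β² = 82.3/10.5² = 0.7465.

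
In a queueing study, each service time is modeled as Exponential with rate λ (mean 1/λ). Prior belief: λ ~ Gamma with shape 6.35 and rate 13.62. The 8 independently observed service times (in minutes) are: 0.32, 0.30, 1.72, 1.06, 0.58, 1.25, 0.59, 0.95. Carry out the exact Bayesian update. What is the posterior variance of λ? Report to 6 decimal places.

0.034516

With a Gamma(shape α, rate β) prior on the exponential rate λ, the posterior after n observations with total T = Σxᵢ is Gamma(α+n, β+T).
Sum of observations T = 6.77 minutes; n = 8.
Posterior: Gamma(6.35+8, 13.62+6.77) = Gamma(14.35, 20.39).
Var = α/β² = 0.034516.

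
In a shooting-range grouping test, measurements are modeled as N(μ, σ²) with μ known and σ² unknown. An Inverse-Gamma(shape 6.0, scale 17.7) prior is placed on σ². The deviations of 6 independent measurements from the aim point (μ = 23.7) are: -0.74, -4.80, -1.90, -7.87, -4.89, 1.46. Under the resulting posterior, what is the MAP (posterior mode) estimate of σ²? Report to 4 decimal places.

7.5289

With known mean μ and an Inverse-Gamma(α, β) prior on σ², the Normal likelihood is conjugate: posterior is Inv-Gamma(α + n/2, β + Σ(xᵢ−μ)²/2).
Σ(xᵢ−μ)² = (-0.74)² + (-4.80)² + (-1.90)² + (-7.87)² + (-4.89)² + (1.46)² = 115.1782.
Posterior: Inv-Gamma(6.0 + 6/2, 17.7 + 115.1782/2) = Inv-Gamma(9.00, 75.28910).
Mode = β/(α+1) = 75.28910/10.00 = 7.5289.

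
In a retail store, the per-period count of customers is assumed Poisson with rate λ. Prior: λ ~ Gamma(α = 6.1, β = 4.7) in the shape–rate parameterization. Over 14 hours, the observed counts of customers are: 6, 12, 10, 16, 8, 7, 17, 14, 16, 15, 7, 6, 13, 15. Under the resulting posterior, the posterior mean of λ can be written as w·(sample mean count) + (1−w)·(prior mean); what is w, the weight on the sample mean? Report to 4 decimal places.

0.7487

With a Gamma(shape α, rate β) prior, the Poisson likelihood is conjugate: the posterior is Gamma(α + ΣXᵢ, β + n).
Posterior mean = (α₀+S)/(β₀+n) = [n/(β₀+n)]·(S/n) + [β₀/(β₀+n)]·(α₀/β₀), so only n and β₀ enter the weight.
Weight on data w = n/(β₀+n) = 14/(4.7+14) = 14/18.7 = 0.7487.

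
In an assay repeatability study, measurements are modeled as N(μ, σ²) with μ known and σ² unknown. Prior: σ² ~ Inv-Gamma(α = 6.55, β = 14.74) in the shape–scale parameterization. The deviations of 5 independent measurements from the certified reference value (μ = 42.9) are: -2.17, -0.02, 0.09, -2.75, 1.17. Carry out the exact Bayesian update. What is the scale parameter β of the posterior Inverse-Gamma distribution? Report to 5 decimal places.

With known mean μ and an Inverse-Gamma(α, β) prior on σ², the Normal likelihood is conjugate: posterior is Inv-Gamma(α + n/2, β + Σ(xᵢ−μ)²/2).
Σ(xᵢ−μ)² = (-2.17)² + (-0.02)² + (0.09)² + (-2.75)² + (1.17)² = 13.6488.
Posterior: Inv-Gamma(6.55 + 5/2, 14.74 + 13.6488/2) = Inv-Gamma(9.05, 21.56440).
Posterior β = 21.56440.

21.56440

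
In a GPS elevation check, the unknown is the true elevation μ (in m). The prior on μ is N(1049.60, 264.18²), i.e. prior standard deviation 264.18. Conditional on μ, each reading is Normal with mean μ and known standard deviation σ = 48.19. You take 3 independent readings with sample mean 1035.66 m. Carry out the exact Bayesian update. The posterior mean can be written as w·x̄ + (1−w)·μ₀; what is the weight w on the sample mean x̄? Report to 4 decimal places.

0.9890

For Normal data with known variance σ², a Normal(μ₀, σ₀²) prior on μ is conjugate. Posterior precision = 1/σ₀² + n/σ²; posterior mean is the precision-weighted average of μ₀ and x̄.
σ₀² = 264.18² = 69791.0724, σ² = 48.19² = 2322.2761. Prior precision 1/σ₀² = 1/69791.0724; data precision n/σ² = 3/2322.2761.
w = (n/σ²)/(1/σ₀² + n/σ²) = n·σ₀²/(σ² + n·σ₀²) = 3·69791.0724/(2322.2761 + 3·69791.0724) = 209373.2172/211695.4933 = 0.9890.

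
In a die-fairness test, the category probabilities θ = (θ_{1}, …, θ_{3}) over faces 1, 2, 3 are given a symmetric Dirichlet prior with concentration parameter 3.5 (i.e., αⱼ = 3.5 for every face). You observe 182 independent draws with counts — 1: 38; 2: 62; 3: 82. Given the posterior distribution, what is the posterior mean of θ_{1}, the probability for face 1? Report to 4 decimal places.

The Dirichlet prior is conjugate to the Multinomial likelihood: each posterior αⱼ = prior αⱼ + observed count nⱼ.
Posterior concentration: (41.5, 65.5, 85.5), total = 192.5.
E[θ_{1}|data] = α_{1}/Σα = 41.5/192.5 = 0.2156.

0.2156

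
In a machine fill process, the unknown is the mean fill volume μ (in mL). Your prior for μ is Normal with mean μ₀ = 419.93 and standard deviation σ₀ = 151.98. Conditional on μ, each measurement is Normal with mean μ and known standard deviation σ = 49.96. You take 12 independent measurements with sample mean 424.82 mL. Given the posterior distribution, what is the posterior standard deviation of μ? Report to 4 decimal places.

14.3577

For Normal data with known variance σ², a Normal(μ₀, σ₀²) prior on μ is conjugate. Posterior precision = 1/σ₀² + n/σ²; posterior mean is the precision-weighted average of μ₀ and x̄.
σ₀² = 151.98² = 23097.9204, σ² = 49.96² = 2496.0016; σ² + n·σ₀² = 2496.0016 + 12·23097.9204 = 279671.0464.
Posterior precision = 1/σ₀² + n/σ² = 1/23097.9204 + 12/2496.0016 = (σ² + n·σ₀²)/(σ₀²σ²) = 279671.0464/(23097.9204·2496.0016); posterior variance σₙ² = σ₀²σ²/(σ² + n·σ₀²) = 23097.9204·2496.0016/279671.0464 = 206.143779.
Posterior SD = √σₙ² = √(23097.9204·2496.0016/279671.0464) = 14.3577.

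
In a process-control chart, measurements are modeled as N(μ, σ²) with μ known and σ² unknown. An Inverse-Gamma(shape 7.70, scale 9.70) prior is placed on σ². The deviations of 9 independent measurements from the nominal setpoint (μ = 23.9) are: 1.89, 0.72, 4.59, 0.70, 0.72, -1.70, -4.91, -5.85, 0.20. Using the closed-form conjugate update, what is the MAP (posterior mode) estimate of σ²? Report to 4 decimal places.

4.0465

With known mean μ and an Inverse-Gamma(α, β) prior on σ², the Normal likelihood is conjugate: posterior is Inv-Gamma(α + n/2, β + Σ(xᵢ−μ)²/2).
Σ(xᵢ−μ)² = (1.89)² + (0.72)² + (4.59)² + (0.70)² + (0.72)² + (-1.70)² + (-4.91)² + (-5.85)² + (0.20)² = 87.4276.
Posterior: Inv-Gamma(7.70 + 9/2, 9.70 + 87.4276/2) = Inv-Gamma(12.20, 53.41380).
Mode = β/(α+1) = 53.41380/13.20 = 4.0465.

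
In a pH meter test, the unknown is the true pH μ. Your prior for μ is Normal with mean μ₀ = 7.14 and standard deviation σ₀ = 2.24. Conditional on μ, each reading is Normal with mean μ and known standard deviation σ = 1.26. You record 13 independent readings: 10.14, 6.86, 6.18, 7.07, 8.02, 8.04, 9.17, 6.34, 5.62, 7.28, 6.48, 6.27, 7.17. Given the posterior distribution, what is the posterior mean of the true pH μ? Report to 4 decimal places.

For Normal data with known variance σ², a Normal(μ₀, σ₀²) prior on μ is conjugate. Posterior precision = 1/σ₀² + n/σ²; posterior mean is the precision-weighted average of μ₀ and x̄.
Σxᵢ = 10.14 + 6.86 + 6.18 + 7.07 + 8.02 + 8.04 + 9.17 + 6.34 + 5.62 + 7.28 + 6.48 + 6.27 + 7.17 = 94.64, so n·x̄ = 94.64.
σ₀² = 2.24² = 5.0176, σ² = 1.26² = 1.5876; σ² + n·σ₀² = 1.5876 + 13·5.0176 = 66.8164.
Posterior mean = (μ₀/σ₀² + n·x̄/σ²)/(1/σ₀² + n/σ²) = (σ²·μ₀ + σ₀²·n·x̄)/(σ² + n·σ₀²) = (1.5876·7.14 + 5.0176·94.64)/66.8164 = 486.201128/66.8164 = 7.2767.

7.2767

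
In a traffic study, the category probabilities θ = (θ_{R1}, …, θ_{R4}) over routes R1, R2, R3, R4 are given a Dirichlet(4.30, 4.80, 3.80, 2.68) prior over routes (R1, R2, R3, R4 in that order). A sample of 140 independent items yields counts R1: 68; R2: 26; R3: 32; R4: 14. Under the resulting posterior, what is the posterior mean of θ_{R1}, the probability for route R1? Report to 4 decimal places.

The Dirichlet prior is conjugate to the Multinomial likelihood: each posterior αⱼ = prior αⱼ + observed count nⱼ.
Posterior concentration: (72.30, 30.80, 35.80, 16.68), total = 155.58.
E[θ_{R1}|data] = α_{R1}/Σα = 72.30/155.58 = 0.4647.

0.4647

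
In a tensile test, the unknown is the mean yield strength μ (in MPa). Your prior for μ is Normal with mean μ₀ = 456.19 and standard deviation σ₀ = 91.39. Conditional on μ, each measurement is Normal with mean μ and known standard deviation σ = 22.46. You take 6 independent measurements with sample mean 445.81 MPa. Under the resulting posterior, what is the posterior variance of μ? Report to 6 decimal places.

For Normal data with known variance σ², a Normal(μ₀, σ₀²) prior on μ is conjugate. Posterior precision = 1/σ₀² + n/σ²; posterior mean is the precision-weighted average of μ₀ and x̄.
σ₀² = 91.39² = 8352.1321, σ² = 22.46² = 504.4516; σ² + n·σ₀² = 504.4516 + 6·8352.1321 = 50617.2442.
Posterior precision = 1/σ₀² + n/σ² = 1/8352.1321 + 6/504.4516 = (σ² + n·σ₀²)/(σ₀²σ²) = 50617.2442/(8352.1321·504.4516); posterior variance σₙ² = σ₀²σ²/(σ² + n·σ₀²) = 8352.1321·504.4516/50617.2442 = 83.237372.

83.237372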